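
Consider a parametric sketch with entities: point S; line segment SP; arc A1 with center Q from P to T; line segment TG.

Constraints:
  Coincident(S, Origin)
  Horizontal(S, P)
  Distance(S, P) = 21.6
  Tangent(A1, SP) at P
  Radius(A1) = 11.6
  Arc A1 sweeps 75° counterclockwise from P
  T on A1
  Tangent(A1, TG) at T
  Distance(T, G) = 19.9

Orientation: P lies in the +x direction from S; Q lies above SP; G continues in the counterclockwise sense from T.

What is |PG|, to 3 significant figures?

32.3

On A1, P sits at bearing -90° from Q; a 75° counterclockwise sweep puts T at bearing -15°, so T = Q + 11.6·(cos -15°, sin -15°) = (32.8, 8.60). Tangency of A1 to TG means the radius QT is perpendicular to TG, so TG runs along (−sin -15°, cos -15°); with |TG| = 19.9, G = (38.0, 27.8). Then |PG| = |G − P| = 32.3.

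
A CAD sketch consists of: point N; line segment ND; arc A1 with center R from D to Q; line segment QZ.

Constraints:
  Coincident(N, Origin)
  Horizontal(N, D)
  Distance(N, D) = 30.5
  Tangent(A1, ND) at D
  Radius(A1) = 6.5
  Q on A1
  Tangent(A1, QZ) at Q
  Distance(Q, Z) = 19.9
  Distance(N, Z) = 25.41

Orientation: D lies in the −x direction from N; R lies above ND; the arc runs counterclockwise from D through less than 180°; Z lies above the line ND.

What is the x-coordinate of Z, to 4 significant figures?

-14.97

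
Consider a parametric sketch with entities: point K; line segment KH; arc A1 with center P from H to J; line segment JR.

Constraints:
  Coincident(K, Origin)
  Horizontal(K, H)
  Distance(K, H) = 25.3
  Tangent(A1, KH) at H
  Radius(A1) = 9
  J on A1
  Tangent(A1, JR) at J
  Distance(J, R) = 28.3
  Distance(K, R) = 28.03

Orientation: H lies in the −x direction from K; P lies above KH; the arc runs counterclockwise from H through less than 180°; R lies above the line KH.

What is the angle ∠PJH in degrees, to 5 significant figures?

61.384°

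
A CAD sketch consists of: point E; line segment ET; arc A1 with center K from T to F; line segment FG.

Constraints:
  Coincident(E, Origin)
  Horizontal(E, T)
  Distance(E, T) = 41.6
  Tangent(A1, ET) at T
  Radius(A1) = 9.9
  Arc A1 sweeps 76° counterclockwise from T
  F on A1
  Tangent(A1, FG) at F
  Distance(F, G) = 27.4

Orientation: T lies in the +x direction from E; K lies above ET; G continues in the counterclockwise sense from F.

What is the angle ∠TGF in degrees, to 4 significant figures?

11.46°

On A1, T sits at bearing -90° from K; a 76° counterclockwise sweep puts F at bearing -14°, so F = K + 9.9·(cos -14°, sin -14°) = (51.21, 7.505). Tangency of A1 to FG means the radius KF is perpendicular to FG, so FG runs along (−sin -14°, cos -14°); with |FG| = 27.4, G = (57.83, 34.09). Then cos ∠TGF = GT·GF / (|GT||GF|), giving 11.46°.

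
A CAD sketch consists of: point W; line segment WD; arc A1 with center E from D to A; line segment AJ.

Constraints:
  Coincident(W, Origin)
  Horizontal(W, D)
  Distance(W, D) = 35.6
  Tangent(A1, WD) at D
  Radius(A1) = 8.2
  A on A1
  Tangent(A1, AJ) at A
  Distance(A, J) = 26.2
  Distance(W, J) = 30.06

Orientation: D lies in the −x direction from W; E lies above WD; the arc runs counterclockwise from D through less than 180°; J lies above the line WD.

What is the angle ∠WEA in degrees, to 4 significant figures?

18.82°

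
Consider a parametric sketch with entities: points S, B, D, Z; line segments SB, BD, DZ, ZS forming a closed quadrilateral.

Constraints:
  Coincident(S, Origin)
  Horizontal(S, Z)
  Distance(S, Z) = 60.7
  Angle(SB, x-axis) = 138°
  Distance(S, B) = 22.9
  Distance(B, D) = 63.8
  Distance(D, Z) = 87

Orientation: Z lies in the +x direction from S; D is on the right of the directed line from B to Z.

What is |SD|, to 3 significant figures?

49.7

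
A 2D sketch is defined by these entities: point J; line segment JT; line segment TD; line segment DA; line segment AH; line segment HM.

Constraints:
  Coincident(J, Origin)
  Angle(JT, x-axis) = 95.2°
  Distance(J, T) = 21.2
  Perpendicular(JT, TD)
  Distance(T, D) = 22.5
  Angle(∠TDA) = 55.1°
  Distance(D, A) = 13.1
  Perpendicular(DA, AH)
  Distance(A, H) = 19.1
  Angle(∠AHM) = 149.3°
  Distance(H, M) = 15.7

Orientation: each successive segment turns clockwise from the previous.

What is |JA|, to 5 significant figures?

18.289

J is at the origin; JT runs at 95.2° with length 21.2, so T = (-1.9214, 21.113). JT ⟂ TD, so TD runs at 5.2000°; with |TD| = 22.5, D = (20.486, 23.152). ∠TDA = 55.1° gives DA at -119.70° from the x-axis; with |DA| = 13.1, A = (13.995, 11.773). Then |JA| = |A − J| = 18.289.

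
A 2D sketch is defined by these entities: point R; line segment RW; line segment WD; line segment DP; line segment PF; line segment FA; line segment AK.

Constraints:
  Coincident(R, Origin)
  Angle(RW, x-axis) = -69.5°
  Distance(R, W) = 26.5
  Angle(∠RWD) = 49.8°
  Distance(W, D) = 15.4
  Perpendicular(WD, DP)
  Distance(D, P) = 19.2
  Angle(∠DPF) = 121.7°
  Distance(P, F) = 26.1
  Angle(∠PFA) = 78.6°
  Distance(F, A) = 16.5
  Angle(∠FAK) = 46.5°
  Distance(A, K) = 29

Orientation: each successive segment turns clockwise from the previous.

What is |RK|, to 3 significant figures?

9.12

R is at the origin; RW runs at -69.5° with length 26.5, so W = (9.28, -24.8). ∠RWD = 49.8° gives WD at 160° from the x-axis; with |WD| = 15.4, D = (-5.22, -19.6). WD ⟂ DP, so DP runs at 70.3°; with |DP| = 19.2, P = (1.25, -1.55). ∠DPF = 121.7° gives PF at 12.0° from the x-axis; with |PF| = 26.1, F = (26.8, 3.87). ∠PFA = 78.6° gives FA at -89.4° from the x-axis; with |FA| = 16.5, A = (27.0, -12.6). ∠FAK = 46.5° gives AK at 137° from the x-axis; with |AK| = 29.0, K = (5.71, 7.11). Then |RK| = |K − R| = 9.12.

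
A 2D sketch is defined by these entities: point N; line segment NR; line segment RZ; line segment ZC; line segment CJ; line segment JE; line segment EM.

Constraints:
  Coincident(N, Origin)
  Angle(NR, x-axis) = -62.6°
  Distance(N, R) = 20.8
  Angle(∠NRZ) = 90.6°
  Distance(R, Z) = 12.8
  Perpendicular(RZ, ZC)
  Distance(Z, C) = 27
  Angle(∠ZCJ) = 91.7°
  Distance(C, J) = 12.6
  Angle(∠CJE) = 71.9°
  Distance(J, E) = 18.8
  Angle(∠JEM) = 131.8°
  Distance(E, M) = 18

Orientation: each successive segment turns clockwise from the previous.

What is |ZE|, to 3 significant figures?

11.8

N is at the origin; NR runs at -62.6° with length 20.8, so R = (9.57, -18.5). ∠NRZ = 90.6° gives RZ at -152° from the x-axis; with |RZ| = 12.8, Z = (-1.73, -24.5). RZ is perpendicular to ZC, so ZC runs at 118°; with |ZC| = 27.0, C = (-14.4, -0.636). ∠ZCJ = 91.7° gives CJ at 29.7° from the x-axis; with |CJ| = 12.6, J = (-3.46, 5.61). ∠CJE = 71.9° gives JE at -78.4° from the x-axis; with |JE| = 18.8, E = (0.320, -12.8). Then |ZE| = |E − Z| = 11.8.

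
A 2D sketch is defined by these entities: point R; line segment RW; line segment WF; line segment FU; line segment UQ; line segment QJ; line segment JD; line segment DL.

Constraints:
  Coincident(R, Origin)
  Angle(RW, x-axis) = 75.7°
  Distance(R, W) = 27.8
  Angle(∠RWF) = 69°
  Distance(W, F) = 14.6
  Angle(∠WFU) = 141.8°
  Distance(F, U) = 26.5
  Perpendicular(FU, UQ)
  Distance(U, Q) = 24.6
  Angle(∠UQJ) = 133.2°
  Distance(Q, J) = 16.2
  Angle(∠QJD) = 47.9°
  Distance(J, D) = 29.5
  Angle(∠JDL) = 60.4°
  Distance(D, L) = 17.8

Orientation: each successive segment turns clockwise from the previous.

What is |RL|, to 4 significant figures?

19.36

R is at the origin; RW runs at 75.7° with length 27.8, so W = (6.867, 26.94). ∠RWF = 69.0° gives WF at -35.30° from the x-axis; with |WF| = 14.6, F = (18.78, 18.50). ∠WFU = 141.8° gives FU at -73.50° from the x-axis; with |FU| = 26.5, U = (26.31, -6.907). The perpendicularity gives UQ at right angles to FU, so UQ runs at -163.5°; with |UQ| = 24.6, Q = (2.722, -13.89). ∠UQJ = 133.2° gives QJ at 149.7° from the x-axis; with |QJ| = 16.2, J = (-11.27, -5.720). ∠QJD = 47.9° gives JD at 17.60° from the x-axis; with |JD| = 29.5, D = (16.85, 3.200). ∠JDL = 60.4° gives DL at -102.0° from the x-axis; with |DL| = 17.8, L = (13.15, -14.21). Then |RL| = |L − R| = 19.36.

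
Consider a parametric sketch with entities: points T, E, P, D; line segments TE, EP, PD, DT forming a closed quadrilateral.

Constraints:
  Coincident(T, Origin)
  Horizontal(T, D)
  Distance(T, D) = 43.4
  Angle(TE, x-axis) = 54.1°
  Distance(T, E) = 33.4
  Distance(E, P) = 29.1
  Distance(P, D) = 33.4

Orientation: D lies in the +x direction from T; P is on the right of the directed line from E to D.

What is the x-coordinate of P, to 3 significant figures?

10.0

Checks: |EP| = 29.10 ✓; |PD| = 33.40 ✓.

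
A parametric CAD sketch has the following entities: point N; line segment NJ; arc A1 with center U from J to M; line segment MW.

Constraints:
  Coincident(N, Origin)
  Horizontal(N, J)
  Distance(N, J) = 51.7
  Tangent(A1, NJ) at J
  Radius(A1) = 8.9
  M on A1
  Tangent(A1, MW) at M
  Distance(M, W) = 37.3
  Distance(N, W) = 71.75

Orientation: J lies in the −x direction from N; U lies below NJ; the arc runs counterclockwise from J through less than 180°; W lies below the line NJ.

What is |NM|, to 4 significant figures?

61.36

N is at the origin; NJ is horizontal with |NJ| = 51.7 and J on the −x side, so J = (-51.70, 0.000). Since A1 is tangent to NJ there, UJ ⟂ NJ, so U = J + (0, -8.9) = (-51.70, -8.900). Since UM ⟂ MW (tangency), |UW| = √(8.9² + 37.3²) = 38.35 regardless of where M sits on A1. So W lies on both circle(N, 71.75) and circle(U, 38.35); the below-NJ intersection is W = (-54.06, -47.17). M is the foot of the tangent from W: M = (-60.47, -10.43).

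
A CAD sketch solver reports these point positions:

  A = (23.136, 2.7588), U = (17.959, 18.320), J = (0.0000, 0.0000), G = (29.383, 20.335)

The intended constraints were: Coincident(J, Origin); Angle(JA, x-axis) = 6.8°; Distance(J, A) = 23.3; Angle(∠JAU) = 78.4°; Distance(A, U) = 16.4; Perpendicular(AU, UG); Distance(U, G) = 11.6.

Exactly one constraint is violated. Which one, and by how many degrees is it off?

Perpendicular(AU, UG) — off by 8.40°.

J = (0.00, 0.00) ✓; JA at 6.800° ✓; |JA| = 23.30 ✓; ∠JAU = 78.40° ✓; |AU| = 16.40 ✓; ∠(AU, UG) = 98.40° ✗; |UG| = 11.60 ✓.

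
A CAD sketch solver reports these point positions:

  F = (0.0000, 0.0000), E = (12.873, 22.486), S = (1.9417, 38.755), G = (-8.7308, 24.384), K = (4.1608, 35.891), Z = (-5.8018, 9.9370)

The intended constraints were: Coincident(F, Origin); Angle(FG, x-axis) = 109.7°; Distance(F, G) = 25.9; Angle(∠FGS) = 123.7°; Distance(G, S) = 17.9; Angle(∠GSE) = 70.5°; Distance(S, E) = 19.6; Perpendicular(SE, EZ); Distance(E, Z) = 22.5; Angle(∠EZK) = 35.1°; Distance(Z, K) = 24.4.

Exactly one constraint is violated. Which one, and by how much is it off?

Distance(Z, K) = 24.4 — off by 3.40.

F = (0.00, 0.00) ✓; FG at 109.7° ✓; |FG| = 25.90 ✓; ∠FGS = 123.7° ✓; |GS| = 17.90 ✓; ∠GSE = 70.50° ✓; |SE| = 19.60 ✓; ∠(SE, EZ) = 90.00° ✓; |EZ| = 22.50 ✓; ∠EZK = 35.10° ✓; |ZK| = 27.80 ✗.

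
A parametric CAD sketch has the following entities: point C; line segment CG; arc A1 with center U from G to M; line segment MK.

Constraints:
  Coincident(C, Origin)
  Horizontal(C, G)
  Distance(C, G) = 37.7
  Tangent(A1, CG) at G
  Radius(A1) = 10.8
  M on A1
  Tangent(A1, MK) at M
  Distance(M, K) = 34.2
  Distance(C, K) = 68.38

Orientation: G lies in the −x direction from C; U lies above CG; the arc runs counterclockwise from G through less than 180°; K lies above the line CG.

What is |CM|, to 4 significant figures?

34.85

Checks: |UM| = 10.80 ✓; ∠(UM, MK) = 90.00° ✓; |MK| = 34.20 ✓; |CK| = 68.38 ✓.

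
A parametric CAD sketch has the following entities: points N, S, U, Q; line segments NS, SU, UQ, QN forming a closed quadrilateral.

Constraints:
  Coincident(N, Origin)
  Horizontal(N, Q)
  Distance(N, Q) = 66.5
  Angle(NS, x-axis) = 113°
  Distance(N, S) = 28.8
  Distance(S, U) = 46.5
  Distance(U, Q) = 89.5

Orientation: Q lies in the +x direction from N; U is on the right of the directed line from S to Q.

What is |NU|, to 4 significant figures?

28.27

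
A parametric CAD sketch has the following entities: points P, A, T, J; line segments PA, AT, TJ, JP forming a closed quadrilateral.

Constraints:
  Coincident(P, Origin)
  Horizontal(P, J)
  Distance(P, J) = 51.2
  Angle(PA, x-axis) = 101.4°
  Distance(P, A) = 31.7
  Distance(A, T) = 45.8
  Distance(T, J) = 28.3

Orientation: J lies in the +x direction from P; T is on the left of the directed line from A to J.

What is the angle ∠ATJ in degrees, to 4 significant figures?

121.9°

Checks: |AT| = 45.80 ✓; |TJ| = 28.30 ✓.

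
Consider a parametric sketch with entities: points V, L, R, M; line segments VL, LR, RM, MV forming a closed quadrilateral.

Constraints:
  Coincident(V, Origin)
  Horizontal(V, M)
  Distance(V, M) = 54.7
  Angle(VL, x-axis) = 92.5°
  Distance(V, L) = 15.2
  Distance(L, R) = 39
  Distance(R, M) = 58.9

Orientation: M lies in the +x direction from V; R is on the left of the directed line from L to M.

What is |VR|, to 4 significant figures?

52.14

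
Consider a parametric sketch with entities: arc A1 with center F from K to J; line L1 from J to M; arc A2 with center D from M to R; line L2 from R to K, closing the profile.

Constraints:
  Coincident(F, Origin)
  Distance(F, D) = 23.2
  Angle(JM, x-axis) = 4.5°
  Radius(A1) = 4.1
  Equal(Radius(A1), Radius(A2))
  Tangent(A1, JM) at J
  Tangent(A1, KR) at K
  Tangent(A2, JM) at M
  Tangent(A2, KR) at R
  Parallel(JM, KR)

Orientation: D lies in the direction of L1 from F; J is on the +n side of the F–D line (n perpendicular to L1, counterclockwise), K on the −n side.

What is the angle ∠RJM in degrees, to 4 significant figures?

19.47°

Tangency of A1 to both parallel lines with radius 4.1 puts J and K at F ± 4.1·n: J = (-0.3217, 4.087), K = (0.3217, -4.087). Equal radii place M and R the same way about D: M = D + 4.1·n = (22.81, 5.908), R = D − 4.1·n = (23.45, -2.267). Then cos ∠RJM = JR·JM / (|JR||JM|), giving 19.47°.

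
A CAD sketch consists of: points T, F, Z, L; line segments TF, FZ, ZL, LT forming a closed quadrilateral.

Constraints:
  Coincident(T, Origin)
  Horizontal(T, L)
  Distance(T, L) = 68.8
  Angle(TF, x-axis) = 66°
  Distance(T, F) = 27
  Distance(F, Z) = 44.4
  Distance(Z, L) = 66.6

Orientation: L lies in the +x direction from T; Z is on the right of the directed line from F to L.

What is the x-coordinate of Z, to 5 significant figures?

5.0696

T is at the origin; TL is horizontal with |TL| = 68.8 and L in +x, so L = (68.8, 0). TF runs at 66.0° with |TF| = 27.0, so F = (10.982, 24.666). Z is determined by |FZ| = 44.4 and |ZL| = 66.6 together: it lies at the intersection of circle(F, 44.4) and circle(L, 66.6). With |FL| = 62.860, the foot of the radical line on FL is 11.829 from F and the perpendicular offset is √(44.4² − 11.829²) = 42.795. Taking the right-of-FL solution: Z = (5.0696, -19.339).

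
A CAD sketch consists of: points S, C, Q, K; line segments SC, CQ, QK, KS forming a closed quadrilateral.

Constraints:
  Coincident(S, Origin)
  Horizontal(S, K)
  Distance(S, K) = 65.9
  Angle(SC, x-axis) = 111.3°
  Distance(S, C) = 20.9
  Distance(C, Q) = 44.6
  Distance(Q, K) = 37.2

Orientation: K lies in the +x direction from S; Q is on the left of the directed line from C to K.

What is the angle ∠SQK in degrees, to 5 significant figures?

109.11°

S is at the origin; SK is horizontal with |SK| = 65.9 and K in +x, so K = (65.9, 0). SC runs at 111.3° with |SC| = 20.9, so C = (-7.5920, 19.472). Q is determined by |CQ| = 44.6 and |QK| = 37.2 together: it lies at the intersection of circle(C, 44.6) and circle(K, 37.2). With |CK| = 76.028, the foot of the radical line on CK is 41.995 from C and the perpendicular offset is √(44.6² − 41.995²) = 15.020. Taking the left-of-CK solution: Q = (36.849, 23.235).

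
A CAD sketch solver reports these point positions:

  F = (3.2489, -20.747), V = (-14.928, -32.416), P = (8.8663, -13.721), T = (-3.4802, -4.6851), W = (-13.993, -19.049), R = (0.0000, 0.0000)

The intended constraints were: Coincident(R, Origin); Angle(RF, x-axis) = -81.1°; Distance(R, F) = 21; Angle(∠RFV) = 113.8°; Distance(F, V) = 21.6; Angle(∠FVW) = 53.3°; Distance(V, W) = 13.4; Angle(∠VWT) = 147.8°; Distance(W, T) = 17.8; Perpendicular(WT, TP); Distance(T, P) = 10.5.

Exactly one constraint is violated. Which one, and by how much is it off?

Distance(T, P) = 10.5 — off by 4.80.

R = (0.00, 0.00) ✓; RF at -81.10° ✓; |RF| = 21.00 ✓; ∠RFV = 113.8° ✓; |FV| = 21.60 ✓; ∠FVW = 53.30° ✓; |VW| = 13.40 ✓; ∠VWT = 147.8° ✓; |WT| = 17.80 ✓; ∠(WT, TP) = 90.00° ✓; |TP| = 15.30 ✗.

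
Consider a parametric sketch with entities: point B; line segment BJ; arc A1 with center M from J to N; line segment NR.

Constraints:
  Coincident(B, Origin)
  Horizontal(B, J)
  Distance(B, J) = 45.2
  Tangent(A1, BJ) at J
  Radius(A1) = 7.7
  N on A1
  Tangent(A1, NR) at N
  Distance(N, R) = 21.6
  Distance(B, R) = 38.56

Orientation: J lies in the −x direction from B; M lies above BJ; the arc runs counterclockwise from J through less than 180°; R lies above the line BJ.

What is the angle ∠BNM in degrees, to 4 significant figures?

164.1°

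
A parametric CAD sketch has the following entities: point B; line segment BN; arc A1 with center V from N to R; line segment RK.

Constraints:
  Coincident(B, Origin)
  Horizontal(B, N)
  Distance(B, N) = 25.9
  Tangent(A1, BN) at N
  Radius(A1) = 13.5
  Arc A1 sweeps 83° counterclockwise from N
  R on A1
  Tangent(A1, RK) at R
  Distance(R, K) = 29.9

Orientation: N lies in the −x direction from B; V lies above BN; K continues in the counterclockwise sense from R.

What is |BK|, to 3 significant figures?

42.5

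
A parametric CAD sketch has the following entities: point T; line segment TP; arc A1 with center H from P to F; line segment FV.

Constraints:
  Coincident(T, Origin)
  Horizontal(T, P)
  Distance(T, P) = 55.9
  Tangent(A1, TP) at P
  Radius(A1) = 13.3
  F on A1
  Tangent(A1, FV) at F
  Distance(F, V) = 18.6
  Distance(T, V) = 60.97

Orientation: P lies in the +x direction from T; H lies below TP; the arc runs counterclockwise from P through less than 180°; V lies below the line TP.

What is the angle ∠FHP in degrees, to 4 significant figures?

109.8°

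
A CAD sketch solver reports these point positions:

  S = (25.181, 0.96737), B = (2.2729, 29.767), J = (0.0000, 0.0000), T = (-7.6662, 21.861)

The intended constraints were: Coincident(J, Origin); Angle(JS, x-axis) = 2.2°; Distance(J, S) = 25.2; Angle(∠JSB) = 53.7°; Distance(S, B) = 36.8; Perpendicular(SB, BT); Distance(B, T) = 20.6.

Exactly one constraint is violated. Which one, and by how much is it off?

Distance(B, T) = 20.6 — off by 7.90.

J = (0.00, 0.00) ✓; JS at 2.200° ✓; |JS| = 25.20 ✓; ∠JSB = 53.70° ✓; |SB| = 36.80 ✓; ∠(SB, BT) = 90.00° ✓; |BT| = 12.70 ✗.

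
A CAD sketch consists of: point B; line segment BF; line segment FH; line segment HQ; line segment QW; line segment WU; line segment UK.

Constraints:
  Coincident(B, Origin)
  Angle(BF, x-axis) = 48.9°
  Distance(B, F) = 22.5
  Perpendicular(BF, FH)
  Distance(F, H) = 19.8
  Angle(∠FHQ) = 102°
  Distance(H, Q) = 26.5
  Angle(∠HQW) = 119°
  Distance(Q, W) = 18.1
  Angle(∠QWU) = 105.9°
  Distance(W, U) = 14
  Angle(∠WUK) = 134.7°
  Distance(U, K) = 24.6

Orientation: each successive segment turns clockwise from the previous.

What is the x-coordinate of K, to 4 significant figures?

7.025

B is at the origin; BF runs at 48.9° with length 22.5, so F = (14.79, 16.96). The perpendicularity gives FH at right angles to BF, so FH runs at -41.10°; with |FH| = 19.8, H = (29.71, 3.939). ∠FHQ = 102.0° gives HQ at -119.1° from the x-axis; with |HQ| = 26.5, Q = (16.82, -19.22). ∠HQW = 119.0° gives QW at 179.9° from the x-axis; with |QW| = 18.1, W = (-1.276, -19.18). ∠QWU = 105.9° gives WU at 105.8° from the x-axis; with |WU| = 14.0, U = (-5.088, -5.713). ∠WUK = 134.7° gives UK at 60.50° from the x-axis; with |UK| = 24.6, K = (7.025, 15.70). So K.x = 7.025.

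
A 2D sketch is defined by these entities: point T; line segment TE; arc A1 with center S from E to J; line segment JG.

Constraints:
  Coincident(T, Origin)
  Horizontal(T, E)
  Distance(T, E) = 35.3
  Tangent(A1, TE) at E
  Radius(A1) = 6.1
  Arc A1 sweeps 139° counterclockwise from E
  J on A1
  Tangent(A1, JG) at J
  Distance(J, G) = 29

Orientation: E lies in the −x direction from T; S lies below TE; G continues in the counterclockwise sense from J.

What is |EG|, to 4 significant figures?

34.69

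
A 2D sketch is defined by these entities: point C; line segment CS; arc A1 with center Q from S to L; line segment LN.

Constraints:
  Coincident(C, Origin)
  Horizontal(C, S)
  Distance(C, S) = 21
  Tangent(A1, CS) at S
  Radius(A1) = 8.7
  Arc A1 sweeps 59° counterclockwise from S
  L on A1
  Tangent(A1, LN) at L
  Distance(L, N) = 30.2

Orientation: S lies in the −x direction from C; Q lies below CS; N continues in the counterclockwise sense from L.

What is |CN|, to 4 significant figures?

53.32

C is at the origin; C and S share the same y with |CS| = 21.0 and S on the −x side, so S = (-21.00, 0.000). The tangent condition forces QS to be normal to CS, so Q = S + (0, -8.7) = (-21.00, -8.700). On A1, S sits at bearing 90° from Q; a 59° counterclockwise sweep puts L at bearing 149°, so L = Q + 8.7·(cos 149°, sin 149°) = (-28.46, -4.219). Since A1 is tangent to LN there, QL ⟂ LN, so LN runs along (−sin 149°, cos 149°); with |LN| = 30.2, N = (-44.01, -30.11). Then |CN| = |N − C| = 53.32.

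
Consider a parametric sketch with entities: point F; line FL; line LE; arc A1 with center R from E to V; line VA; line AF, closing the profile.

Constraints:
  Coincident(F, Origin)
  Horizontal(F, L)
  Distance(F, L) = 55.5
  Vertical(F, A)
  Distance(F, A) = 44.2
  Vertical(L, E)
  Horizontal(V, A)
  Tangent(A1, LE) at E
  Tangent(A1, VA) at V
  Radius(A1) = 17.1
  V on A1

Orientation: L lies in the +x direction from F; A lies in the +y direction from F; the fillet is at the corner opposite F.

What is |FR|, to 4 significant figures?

47.00

F is at the origin; FL is horizontal with |FL| = 55.5 and L on the +x side, so L = (55.50, 0.000). FA is vertical with |FA| = 44.2 and A on the +y side, so A = (0.000, 44.20). The virtual corner opposite F is at (55.50, 44.20). Since A1 is tangent to LE there, RE ⟂ LE and since A1 is tangent to VA there, RV ⟂ VA, with radius 17.1, so the center R sits 17.1 in from both sides at R = (38.40, 27.10). Then |FR| = |R − F| = 47.00.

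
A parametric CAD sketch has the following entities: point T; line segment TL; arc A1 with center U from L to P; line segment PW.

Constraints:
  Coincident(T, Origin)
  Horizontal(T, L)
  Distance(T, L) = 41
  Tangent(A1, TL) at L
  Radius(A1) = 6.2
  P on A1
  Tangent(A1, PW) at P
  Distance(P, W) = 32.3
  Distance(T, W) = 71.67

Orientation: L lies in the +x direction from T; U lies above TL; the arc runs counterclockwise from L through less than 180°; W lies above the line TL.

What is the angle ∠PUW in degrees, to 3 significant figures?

79.1°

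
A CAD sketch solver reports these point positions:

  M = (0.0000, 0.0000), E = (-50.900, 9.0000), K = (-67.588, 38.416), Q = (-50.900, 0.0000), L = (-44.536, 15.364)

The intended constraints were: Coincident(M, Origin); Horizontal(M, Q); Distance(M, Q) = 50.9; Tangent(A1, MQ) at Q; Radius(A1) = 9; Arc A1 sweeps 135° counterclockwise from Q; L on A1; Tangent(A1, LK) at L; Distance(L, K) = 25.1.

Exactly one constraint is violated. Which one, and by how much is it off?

Distance(L, K) = 25.1 — off by 7.50.

M = (0.00, 0.00) ✓; M.y = 0.00, Q.y = 0.00 ✓; |MQ| = 50.90 ✓; ∠(EQ, QM) = 90.00° ✓; |EQ| = 9.000 ✓; bearing(E→L) − bearing(E→Q) = 135.0° ✓; |EL| = 9.000 ✓; ∠(EL, LK) = 90.00° ✓; |LK| = 32.60 ✗.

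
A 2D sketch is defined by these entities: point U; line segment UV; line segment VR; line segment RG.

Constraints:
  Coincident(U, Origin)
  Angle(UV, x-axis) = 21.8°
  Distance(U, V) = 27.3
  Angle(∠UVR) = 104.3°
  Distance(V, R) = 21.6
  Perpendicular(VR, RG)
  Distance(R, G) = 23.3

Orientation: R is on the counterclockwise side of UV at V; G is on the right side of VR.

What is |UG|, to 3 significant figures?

57.3

∠UVR = 104.3°, so VR runs at 21.8° + (180° − 104.3°) = 97.5° from the x-axis; with |VR| = 21.6, R = V + 21.6·(cos 97.5°, sin 97.5°) = (22.5, 31.6). The perpendicularity gives RG at right angles to VR; with |RG| = 23.3 on the right of VR, G = R + 23.3·(0.991, 0.131) = (45.6, 34.6). Then |UG| = |G − U| = 57.3.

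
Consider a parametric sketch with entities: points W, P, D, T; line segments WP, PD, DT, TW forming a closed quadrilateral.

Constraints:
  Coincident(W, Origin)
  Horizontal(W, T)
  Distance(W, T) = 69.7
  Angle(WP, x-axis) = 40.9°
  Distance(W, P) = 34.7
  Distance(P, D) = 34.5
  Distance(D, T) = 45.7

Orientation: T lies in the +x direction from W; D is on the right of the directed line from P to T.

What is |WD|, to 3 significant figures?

28.1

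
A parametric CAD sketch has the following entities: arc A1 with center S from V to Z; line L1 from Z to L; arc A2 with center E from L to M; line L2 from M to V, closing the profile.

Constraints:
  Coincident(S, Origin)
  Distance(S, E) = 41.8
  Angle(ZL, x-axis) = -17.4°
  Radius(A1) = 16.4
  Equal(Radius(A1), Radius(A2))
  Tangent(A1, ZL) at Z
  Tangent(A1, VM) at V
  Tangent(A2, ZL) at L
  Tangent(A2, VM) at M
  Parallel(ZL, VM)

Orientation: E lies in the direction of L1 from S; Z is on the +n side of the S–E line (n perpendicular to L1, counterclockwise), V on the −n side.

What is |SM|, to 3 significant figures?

44.9

The slot axis is L1's direction at -17.4°, so u = (cos -17.4°, sin -17.4°) = (0.954, -0.299) and n = (−sin -17.4°, cos -17.4°) = (0.299, 0.954). S is at the origin and E lies 41.8 along u from S, so E = 41.8·u = (39.9, -12.5). Tangency of A1 to both parallel lines with radius 16.4 puts Z and V at S ± 16.4·n: Z = (4.90, 15.6), V = (-4.90, -15.6). Equal radii place L and M the same way about E: L = E + 16.4·n = (44.8, 3.15), M = E − 16.4·n = (35.0, -28.1). Then |SM| = |M − S| = 44.9.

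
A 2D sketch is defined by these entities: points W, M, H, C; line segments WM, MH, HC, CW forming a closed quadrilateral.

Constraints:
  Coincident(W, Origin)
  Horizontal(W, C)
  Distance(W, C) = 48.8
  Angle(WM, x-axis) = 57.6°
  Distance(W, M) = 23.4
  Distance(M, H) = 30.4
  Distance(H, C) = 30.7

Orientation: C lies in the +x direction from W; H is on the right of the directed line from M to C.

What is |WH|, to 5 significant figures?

21.999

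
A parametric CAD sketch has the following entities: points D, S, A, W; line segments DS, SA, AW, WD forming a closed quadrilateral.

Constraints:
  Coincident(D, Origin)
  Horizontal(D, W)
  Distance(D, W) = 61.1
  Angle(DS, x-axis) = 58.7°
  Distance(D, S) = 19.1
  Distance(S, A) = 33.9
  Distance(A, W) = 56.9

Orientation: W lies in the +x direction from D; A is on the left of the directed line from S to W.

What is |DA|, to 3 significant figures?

53.0

Checks: DS at 58.70° ✓; |SA| = 33.90 ✓; |AW| = 56.90 ✓.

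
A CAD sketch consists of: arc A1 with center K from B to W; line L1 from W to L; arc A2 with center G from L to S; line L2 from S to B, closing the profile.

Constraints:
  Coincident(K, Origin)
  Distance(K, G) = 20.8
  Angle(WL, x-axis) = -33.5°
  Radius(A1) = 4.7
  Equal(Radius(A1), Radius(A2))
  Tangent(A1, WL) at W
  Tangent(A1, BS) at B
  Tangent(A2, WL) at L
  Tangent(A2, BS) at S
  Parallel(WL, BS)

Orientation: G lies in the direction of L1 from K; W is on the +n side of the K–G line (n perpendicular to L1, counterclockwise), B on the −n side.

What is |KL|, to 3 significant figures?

21.3

The slot axis is L1's direction at -33.5°, so u = (cos -33.5°, sin -33.5°) = (0.834, -0.552) and n = (−sin -33.5°, cos -33.5°) = (0.552, 0.834). K is at the origin and G lies 20.8 along u from K, so G = 20.8·u = (17.3, -11.5). Tangency of A1 to both parallel lines with radius 4.7 puts W and B at K ± 4.7·n: W = (2.59, 3.92), B = (-2.59, -3.92). Equal radii place L and S the same way about G: L = G + 4.7·n = (19.9, -7.56), S = G − 4.7·n = (14.8, -15.4). Then |KL| = |L − K| = 21.3.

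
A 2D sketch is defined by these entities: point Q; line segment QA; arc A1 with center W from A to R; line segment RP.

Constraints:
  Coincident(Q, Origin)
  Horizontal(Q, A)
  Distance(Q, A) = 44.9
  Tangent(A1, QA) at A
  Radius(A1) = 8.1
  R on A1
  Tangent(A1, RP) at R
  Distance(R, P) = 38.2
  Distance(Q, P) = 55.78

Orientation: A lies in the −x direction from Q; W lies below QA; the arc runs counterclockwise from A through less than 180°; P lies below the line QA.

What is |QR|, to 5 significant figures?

53.310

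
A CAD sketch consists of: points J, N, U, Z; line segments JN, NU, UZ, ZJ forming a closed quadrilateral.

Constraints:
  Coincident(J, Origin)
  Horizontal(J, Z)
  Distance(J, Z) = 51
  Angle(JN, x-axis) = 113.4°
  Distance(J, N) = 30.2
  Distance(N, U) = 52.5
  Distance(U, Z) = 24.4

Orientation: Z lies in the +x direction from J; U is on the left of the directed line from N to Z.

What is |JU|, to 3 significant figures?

45.7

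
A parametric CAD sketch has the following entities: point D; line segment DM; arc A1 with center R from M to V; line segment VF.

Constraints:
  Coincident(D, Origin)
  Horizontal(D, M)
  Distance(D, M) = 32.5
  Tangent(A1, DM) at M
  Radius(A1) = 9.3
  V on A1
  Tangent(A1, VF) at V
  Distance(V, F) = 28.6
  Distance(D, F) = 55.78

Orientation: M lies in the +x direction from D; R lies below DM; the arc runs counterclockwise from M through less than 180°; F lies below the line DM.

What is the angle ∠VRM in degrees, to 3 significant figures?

124°

D is at the origin; DM is horizontal with |DM| = 32.5 and M on the +x side, so M = (32.5, 0.00). The tangent condition forces RM to be normal to DM, so R = M + (0, -9.3) = (32.5, -9.30). Since RV ⟂ VF (tangency), |RF| = √(9.3² + 28.6²) = 30.1 regardless of where V sits on A1. So F lies on both circle(D, 55.78) and circle(R, 30.1); the below-DM intersection is F = (40.6, -38.3). V is the foot of the tangent from F: V = (24.8, -14.4).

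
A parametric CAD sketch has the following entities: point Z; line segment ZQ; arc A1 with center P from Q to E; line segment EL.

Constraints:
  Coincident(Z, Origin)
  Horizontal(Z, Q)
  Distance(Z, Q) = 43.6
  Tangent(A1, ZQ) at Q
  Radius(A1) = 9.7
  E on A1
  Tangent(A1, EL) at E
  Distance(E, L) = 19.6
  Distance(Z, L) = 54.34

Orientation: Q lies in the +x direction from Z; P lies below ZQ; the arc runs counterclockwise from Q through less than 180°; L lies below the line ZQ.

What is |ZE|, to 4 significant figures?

37.82

Z is at the origin; Z and Q share the same y with |ZQ| = 43.6 and Q on the +x side, so Q = (43.60, 0.000). Since A1 is tangent to ZQ there, PQ ⟂ ZQ, so P = Q + (0, -9.7) = (43.60, -9.700). Since PE ⟂ EL (tangency), |PL| = √(9.7² + 19.6²) = 21.87 regardless of where E sits on A1. So L lies on both circle(Z, 54.34) and circle(P, 21.87); the below-ZQ intersection is L = (44.24, -31.56). E is the foot of the tangent from L: E = (35.04, -14.25).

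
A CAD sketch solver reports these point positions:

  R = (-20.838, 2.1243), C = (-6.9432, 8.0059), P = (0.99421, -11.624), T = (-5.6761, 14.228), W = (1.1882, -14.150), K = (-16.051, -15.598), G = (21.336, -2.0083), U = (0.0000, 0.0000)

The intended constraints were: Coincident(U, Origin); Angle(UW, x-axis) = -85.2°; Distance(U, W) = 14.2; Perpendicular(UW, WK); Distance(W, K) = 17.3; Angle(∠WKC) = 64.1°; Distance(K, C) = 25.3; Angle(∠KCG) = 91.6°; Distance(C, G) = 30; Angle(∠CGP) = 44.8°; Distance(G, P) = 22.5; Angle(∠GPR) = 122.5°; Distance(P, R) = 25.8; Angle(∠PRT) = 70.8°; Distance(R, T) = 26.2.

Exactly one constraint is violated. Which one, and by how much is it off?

Distance(R, T) = 26.2 — off by 6.80.

U = (0.00, 0.00) ✓; UW at -85.20° ✓; |UW| = 14.20 ✓; ∠(UW, WK) = 90.00° ✓; |WK| = 17.30 ✓; ∠WKC = 64.10° ✓; |KC| = 25.30 ✓; ∠KCG = 91.60° ✓; |CG| = 30.00 ✓; ∠CGP = 44.80° ✓; |GP| = 22.50 ✓; ∠GPR = 122.5° ✓; |PR| = 25.80 ✓; ∠PRT = 70.80° ✓; |RT| = 19.40 ✗.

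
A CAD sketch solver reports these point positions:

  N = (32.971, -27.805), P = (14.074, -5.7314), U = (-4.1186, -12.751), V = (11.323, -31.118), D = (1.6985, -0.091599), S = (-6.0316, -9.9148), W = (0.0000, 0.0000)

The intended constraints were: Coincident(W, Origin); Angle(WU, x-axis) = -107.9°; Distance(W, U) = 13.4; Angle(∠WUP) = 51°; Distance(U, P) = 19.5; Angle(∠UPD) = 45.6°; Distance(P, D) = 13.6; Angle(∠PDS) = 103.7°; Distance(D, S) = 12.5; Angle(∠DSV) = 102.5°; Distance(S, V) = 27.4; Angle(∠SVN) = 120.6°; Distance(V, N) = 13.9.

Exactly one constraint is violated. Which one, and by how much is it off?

Distance(V, N) = 13.9 — off by 8.00.

W = (0.00, 0.00) ✓; WU at -107.9° ✓; |WU| = 13.40 ✓; ∠WUP = 51.00° ✓; |UP| = 19.50 ✓; ∠UPD = 45.60° ✓; |PD| = 13.60 ✓; ∠PDS = 103.7° ✓; |DS| = 12.50 ✓; ∠DSV = 102.5° ✓; |SV| = 27.40 ✓; ∠SVN = 120.6° ✓; |VN| = 21.90 ✗.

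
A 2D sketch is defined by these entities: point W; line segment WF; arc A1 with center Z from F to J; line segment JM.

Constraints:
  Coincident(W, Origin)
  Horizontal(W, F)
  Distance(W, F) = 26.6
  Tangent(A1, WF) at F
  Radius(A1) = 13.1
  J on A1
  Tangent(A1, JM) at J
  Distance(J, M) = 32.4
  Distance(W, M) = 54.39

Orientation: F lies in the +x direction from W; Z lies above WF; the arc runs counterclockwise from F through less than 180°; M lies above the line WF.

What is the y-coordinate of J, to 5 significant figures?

18.383

W is at the origin; W and F share the same y with |WF| = 26.6 and F on the +x side, so F = (26.600, 0.0000). A1 meets WF tangentially, so ZF is at right angles to WF, so Z = F + (0, 13.1) = (26.600, 13.100). Since ZJ ⟂ JM (tangency), |ZM| = √(13.1² + 32.4²) = 34.948 regardless of where J sits on A1. So M lies on both circle(W, 54.39) and circle(Z, 34.948); the above-WF intersection is M = (25.520, 48.031). J is the foot of the tangent from M: J = (38.587, 18.383).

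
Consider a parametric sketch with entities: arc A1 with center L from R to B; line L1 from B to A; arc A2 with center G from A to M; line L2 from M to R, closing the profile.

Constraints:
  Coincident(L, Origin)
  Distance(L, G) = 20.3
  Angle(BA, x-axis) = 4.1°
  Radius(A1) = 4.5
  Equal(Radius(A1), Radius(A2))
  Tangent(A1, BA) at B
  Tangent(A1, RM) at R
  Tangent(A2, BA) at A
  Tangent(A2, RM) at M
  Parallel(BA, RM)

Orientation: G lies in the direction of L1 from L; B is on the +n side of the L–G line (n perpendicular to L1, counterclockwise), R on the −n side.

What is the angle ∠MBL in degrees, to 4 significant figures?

66.09°

The slot axis is L1's direction at 4.1°, so u = (cos 4.1°, sin 4.1°) = (0.9974, 0.07150) and n = (−sin 4.1°, cos 4.1°) = (-0.07150, 0.9974). L is at the origin and G lies 20.3 along u from L, so G = 20.3·u = (20.25, 1.451). Tangency of A1 to both parallel lines with radius 4.5 puts B and R at L ± 4.5·n: B = (-0.3217, 4.488), R = (0.3217, -4.488). Equal radii place A and M the same way about G: A = G + 4.5·n = (19.93, 5.940), M = G − 4.5·n = (20.57, -3.037). Then cos ∠MBL = BM·BL / (|BM||BL|), giving 66.09°.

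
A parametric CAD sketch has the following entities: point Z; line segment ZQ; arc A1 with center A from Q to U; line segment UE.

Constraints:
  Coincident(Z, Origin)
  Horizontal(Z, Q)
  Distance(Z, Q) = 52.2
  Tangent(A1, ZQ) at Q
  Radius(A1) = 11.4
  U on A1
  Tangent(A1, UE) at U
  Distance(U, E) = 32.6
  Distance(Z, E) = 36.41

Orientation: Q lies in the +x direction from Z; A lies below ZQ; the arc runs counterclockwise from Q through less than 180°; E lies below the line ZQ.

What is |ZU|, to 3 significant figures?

43.7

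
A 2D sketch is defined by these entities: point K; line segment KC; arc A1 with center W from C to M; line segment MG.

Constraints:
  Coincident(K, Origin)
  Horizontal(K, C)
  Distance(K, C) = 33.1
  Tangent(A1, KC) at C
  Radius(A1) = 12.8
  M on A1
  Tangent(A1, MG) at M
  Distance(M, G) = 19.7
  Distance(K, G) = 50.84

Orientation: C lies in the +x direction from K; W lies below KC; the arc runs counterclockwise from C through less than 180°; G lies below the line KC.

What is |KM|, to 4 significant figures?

31.27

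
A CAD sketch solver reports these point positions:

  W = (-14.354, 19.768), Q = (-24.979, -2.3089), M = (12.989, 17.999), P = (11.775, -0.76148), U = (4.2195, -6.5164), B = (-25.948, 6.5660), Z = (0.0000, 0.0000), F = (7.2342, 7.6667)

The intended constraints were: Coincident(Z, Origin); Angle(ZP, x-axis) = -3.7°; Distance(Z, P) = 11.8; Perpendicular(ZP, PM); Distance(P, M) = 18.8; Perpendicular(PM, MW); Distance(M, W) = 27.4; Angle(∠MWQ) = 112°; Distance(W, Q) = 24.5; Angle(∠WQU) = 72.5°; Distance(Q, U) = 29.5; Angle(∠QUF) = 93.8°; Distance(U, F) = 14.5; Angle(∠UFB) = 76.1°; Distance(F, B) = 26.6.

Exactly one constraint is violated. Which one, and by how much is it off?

Distance(F, B) = 26.6 — off by 6.60.

Z = (0.00, 0.00) ✓; ZP at -3.700° ✓; |ZP| = 11.80 ✓; ∠(ZP, PM) = 90.00° ✓; |PM| = 18.80 ✓; ∠(PM, MW) = 90.00° ✓; |MW| = 27.40 ✓; ∠MWQ = 112.0° ✓; |WQ| = 24.50 ✓; ∠WQU = 72.50° ✓; |QU| = 29.50 ✓; ∠QUF = 93.80° ✓; |UF| = 14.50 ✓; ∠UFB = 76.10° ✓; |FB| = 33.20 ✗.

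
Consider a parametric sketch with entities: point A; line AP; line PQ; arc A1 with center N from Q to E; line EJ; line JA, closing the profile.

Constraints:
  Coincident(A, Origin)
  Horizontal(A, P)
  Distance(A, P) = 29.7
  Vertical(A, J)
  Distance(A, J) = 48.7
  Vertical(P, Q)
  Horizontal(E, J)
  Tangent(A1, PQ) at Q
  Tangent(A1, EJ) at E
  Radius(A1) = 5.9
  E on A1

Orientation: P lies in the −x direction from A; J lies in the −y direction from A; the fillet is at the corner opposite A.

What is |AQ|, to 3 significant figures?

52.1

The virtual corner opposite A is at (-29.7, -48.7). The tangent condition forces NQ to be normal to PQ and tangency of A1 to EJ means the radius NE is perpendicular to EJ, with radius 5.9, so the center N sits 5.9 in from both sides at N = (-23.8, -42.8). That places the tangent points at Q = (-29.7, -42.8) on PQ and E = (-23.8, -48.7) on EJ. Then |AQ| = |Q − A| = 52.1.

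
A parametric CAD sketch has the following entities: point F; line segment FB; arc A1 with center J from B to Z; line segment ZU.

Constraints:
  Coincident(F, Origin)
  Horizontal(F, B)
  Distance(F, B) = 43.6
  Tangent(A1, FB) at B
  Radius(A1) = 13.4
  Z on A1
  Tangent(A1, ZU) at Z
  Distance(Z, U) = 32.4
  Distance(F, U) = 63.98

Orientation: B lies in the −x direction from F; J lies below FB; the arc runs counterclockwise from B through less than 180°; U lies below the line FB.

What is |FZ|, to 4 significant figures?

58.90

F is at the origin; FB is horizontal with |FB| = 43.6 and B on the −x side, so B = (-43.60, 0.000). A1 meets FB tangentially, so JB is at right angles to FB, so J = B + (0, -13.4) = (-43.60, -13.40). Since JZ ⟂ ZU (tangency), |JU| = √(13.4² + 32.4²) = 35.06 regardless of where Z sits on A1. So U lies on both circle(F, 63.98) and circle(J, 35.06); the below-FB intersection is U = (-41.82, -48.42). Z is the foot of the tangent from U: Z = (-55.71, -19.14).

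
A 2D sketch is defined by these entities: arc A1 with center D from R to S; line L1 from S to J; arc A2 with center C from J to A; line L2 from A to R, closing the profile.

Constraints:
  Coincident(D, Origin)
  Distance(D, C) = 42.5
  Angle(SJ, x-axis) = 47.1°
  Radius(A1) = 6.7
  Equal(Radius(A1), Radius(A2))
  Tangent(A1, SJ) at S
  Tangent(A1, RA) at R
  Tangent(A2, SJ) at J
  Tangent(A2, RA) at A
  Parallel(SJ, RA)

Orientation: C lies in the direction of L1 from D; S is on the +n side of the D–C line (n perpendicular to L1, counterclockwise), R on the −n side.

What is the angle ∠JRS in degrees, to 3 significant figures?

72.5°

Tangency of A1 to both parallel lines with radius 6.7 puts S and R at D ± 6.7·n: S = (-4.91, 4.56), R = (4.91, -4.56). Equal radii place J and A the same way about C: J = C + 6.7·n = (24.0, 35.7), A = C − 6.7·n = (33.8, 26.6). Then cos ∠JRS = RJ·RS / (|RJ||RS|), giving 72.5°.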